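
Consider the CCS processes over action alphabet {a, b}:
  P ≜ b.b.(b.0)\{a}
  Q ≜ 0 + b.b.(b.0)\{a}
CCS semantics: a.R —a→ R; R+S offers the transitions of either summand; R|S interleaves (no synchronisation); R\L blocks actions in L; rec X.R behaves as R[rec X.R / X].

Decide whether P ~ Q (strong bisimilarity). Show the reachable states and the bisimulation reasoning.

LTS(P): 4 reachable states
  p0 = b.b.(b.0)\{a} has moves -b-> p1
  p1 = b.(b.0)\{a} has moves -b-> p2
  p2 = (b.0)\{a} has moves -b-> p3
  p3 = 0\{a} has moves ∅
LTS(Q): 4 reachable states
  q0 = 0 + b.b.(b.0)\{a} has moves -b-> q1
  q1 = b.(b.0)\{a} has moves -b-> q2
  q2 = (b.0)\{a} has moves -b-> q3
  q3 = 0\{a} has moves ∅
Coarsest stable partition (strong bisimilarity classes):
  B0 = {p0, q0}
  B1 = {p1, q1}
  B2 = {p2, q2}
  B3 = {p3, q3}
p0 ∈ B0, q0 ∈ B0 → same block

P ~ Q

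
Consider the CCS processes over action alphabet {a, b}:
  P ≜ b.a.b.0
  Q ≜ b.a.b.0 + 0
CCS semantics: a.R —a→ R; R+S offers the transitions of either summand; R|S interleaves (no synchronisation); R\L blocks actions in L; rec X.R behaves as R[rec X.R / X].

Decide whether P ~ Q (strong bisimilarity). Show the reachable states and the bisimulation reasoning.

YES

Reachable graph of P (4 states):
  s0 = b.a.b.0 ⊢ —b→ s1
  s1 = a.b.0 ⊢ —a→ s2
  s2 = b.0 ⊢ —b→ s3
  s3 = 0 ⊢ stopped
Reachable graph of Q (4 states):
  t0 = b.a.b.0 + 0 ⊢ —b→ t1
  t1 = a.b.0 ⊢ —a→ t2
  t2 = b.0 ⊢ —b→ t3
  t3 = 0 ⊢ stopped
Bisimilarity quotient blocks:
  B0 = {s0, t0}
  B1 = {s1, t1}
  B2 = {s2, t2}
  B3 = {s3, t3}
s0 ∈ B0, t0 ∈ B0 → same block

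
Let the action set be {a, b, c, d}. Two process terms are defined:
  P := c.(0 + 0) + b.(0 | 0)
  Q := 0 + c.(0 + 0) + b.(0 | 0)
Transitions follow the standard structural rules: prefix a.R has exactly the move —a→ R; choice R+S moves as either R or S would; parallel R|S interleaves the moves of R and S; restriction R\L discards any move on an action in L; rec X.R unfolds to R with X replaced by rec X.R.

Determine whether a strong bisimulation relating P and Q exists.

Reachable graph of P (3 states):
  m0 = c.(0 + 0) + b.(0 | 0) ⊢ —b→ m1, —c→ m2
  m1 = 0 | 0 ⊢ stopped
  m2 = 0 + 0 ⊢ stopped
Reachable graph of Q (3 states):
  n0 = 0 + c.(0 + 0) + b.(0 | 0) ⊢ —b→ n1, —c→ n2
  n1 = 0 | 0 ⊢ stopped
  n2 = 0 + 0 ⊢ stopped
Bisimilarity quotient blocks:
  B0 = {m0, n0}
  B1 = {m1, m2, n1, n2}
m0 ∈ B0, n0 ∈ B0 → same block

bisimilar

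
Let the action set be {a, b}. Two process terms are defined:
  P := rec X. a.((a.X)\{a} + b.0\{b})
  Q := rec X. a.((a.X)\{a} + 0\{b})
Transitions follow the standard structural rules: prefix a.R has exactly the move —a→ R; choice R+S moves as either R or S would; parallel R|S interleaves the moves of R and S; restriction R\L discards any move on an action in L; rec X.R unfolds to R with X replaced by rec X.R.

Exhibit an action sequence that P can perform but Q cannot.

Reachable graph of P (3 states):
  s0 = rec X. a.((a.X)\{a} + b.0\{b}) | —a→ s1
  s1 = (a.(rec X. a.((a.X)\{a} + b.0\{b})))\{a} + b.0\{b} | —b→ s2
  s2 = 0\{b} | deadlocked
Reachable graph of Q (2 states):
  t0 = rec X. a.((a.X)\{a} + 0\{b}) | —a→ t1
  t1 = (a.(rec X. a.((a.X)\{a} + 0\{b})))\{a} + 0\{b} | deadlocked
Executing ab from P (initial set {s0}):
  [1] a ⇒ {s1}
  [2] b ⇒ {s2}
  ✓ P
Executing ab from Q (initial set {t0}):
  [1] a ⇒ {t1}
  [2] b ⇒ ∅ (Q stuck)

ab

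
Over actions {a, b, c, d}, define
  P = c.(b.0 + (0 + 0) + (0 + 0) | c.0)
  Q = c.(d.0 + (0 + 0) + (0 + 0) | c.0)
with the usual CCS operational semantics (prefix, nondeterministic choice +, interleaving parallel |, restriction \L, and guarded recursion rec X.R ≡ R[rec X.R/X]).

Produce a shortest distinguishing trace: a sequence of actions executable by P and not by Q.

cb

P's transition system — 4 states:
  p0 = c.(b.0 + (0 + 0) + (0 + 0) | c.0) → --c--▸ p1
  p1 = b.0 + (0 + 0) + (0 + 0) | c.0 → --b--▸ p2, --c--▸ p3
  p2 = 0 → (no moves)
  p3 = (0 + 0) | 0 → (no moves)
Q's transition system — 4 states:
  q0 = c.(d.0 + (0 + 0) + (0 + 0) | c.0) → --c--▸ q1
  q1 = d.0 + (0 + 0) + (0 + 0) | c.0 → --c--▸ q2, --d--▸ q3
  q2 = (0 + 0) | 0 → (no moves)
  q3 = 0 → (no moves)
Run σ = ⟨cb⟩ on P: start {p0}
  step 1 (c): {p1}
  step 2 (b): {p2}
  — P admits the full trace.
Run σ = ⟨cb⟩ on Q: start {q0}
  step 1 (c): {q1}
  step 2 (b): no successor for Q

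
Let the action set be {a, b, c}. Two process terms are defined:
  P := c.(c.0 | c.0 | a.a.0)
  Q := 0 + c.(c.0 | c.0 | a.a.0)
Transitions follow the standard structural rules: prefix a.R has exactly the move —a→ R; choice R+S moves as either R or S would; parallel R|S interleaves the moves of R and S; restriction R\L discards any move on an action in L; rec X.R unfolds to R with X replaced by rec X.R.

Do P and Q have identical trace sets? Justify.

trace-equivalent

P's transition system — 13 states:
  u0 = c.(c.0 | c.0 | a.a.0) ⊢ —c→ u1
  u1 = c.0 | c.0 | a.a.0 ⊢ —a→ u2, —c→ u3, —c→ u4
  u2 = c.0 | c.0 | a.0 ⊢ —a→ u5, —c→ u6, —c→ u7
  u3 = 0 | c.0 | a.a.0 ⊢ —a→ u6, —c→ u8
  u4 = c.0 | 0 | a.a.0 ⊢ —a→ u7, —c→ u8
  u5 = c.0 | c.0 | 0 ⊢ —c→ u10, —c→ u9
  u6 = 0 | c.0 | a.0 ⊢ —a→ u9, —c→ u11
  u7 = c.0 | 0 | a.0 ⊢ —a→ u10, —c→ u11
  u8 = 0 | 0 | a.a.0 ⊢ —a→ u11
  u9 = 0 | c.0 | 0 ⊢ —c→ u12
  u10 = c.0 | 0 | 0 ⊢ —c→ u12
  u11 = 0 | 0 | a.0 ⊢ —a→ u12
  u12 = 0 | 0 | 0 ⊢ deadlocked
Q's transition system — 13 states:
  v0 = 0 + c.(c.0 | c.0 | a.a.0) ⊢ —c→ v1
  v1 = c.0 | c.0 | a.a.0 ⊢ —a→ v2, —c→ v3, —c→ v4
  v2 = c.0 | c.0 | a.0 ⊢ —a→ v5, —c→ v6, —c→ v7
  v3 = 0 | c.0 | a.a.0 ⊢ —a→ v6, —c→ v8
  v4 = c.0 | 0 | a.a.0 ⊢ —a→ v7, —c→ v8
  v5 = c.0 | c.0 | 0 ⊢ —c→ v10, —c→ v9
  v6 = 0 | c.0 | a.0 ⊢ —a→ v9, —c→ v11
  v7 = c.0 | 0 | a.0 ⊢ —a→ v10, —c→ v11
  v8 = 0 | 0 | a.a.0 ⊢ —a→ v11
  v9 = 0 | c.0 | 0 ⊢ —c→ v12
  v10 = c.0 | 0 | 0 ⊢ —c→ v12
  v11 = 0 | 0 | a.0 ⊢ —a→ v12
  v12 = 0 | 0 | 0 ⊢ deadlocked
Bisimilarity quotient blocks:
  B0 = {u0, v0}
  B1 = {u1, v1}
  B2 = {u3, u4, v3, v4}
  B3 = {u6, u7, v6, v7}
  B4 = {u11, v11}
  B5 = {u12, v12}
  B6 = {u10, u9, v10, v9}
  B7 = {u8, v8}
  B8 = {u2, v2}
  B9 = {u5, v5}
u0 ∈ B0, v0 ∈ B0 → same block
Bisimilar ⇒ trace-equivalent.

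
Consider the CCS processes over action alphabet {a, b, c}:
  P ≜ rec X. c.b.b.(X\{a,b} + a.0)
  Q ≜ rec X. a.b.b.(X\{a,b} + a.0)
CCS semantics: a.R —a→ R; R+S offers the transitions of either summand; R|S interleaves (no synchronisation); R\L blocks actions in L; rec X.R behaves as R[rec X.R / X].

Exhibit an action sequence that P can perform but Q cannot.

P's transition system — 6 states:
  u0 = rec X. c.b.b.(X\{a,b} + a.0) ⊢ --c--▸ u1
  u1 = b.b.((rec X. c.b.b.(X\{a,b} + a.0))\{a,b} + a.0) ⊢ --b--▸ u2
  u2 = b.((rec X. c.b.b.(X\{a,b} + a.0))\{a,b} + a.0) ⊢ --b--▸ u3
  u3 = (rec X. c.b.b.(X\{a,b} + a.0))\{a,b} + a.0 ⊢ --a--▸ u4, --c--▸ u5
  u4 = 0 ⊢ deadlocked
  u5 = (b.b.((rec X. c.b.b.(X\{a,b} + a.0))\{a,b} + a.0))\{a,b} ⊢ deadlocked
Q's transition system — 5 states:
  v0 = rec X. a.b.b.(X\{a,b} + a.0) ⊢ --a--▸ v1
  v1 = b.b.((rec X. a.b.b.(X\{a,b} + a.0))\{a,b} + a.0) ⊢ --b--▸ v2
  v2 = b.((rec X. a.b.b.(X\{a,b} + a.0))\{a,b} + a.0) ⊢ --b--▸ v3
  v3 = (rec X. a.b.b.(X\{a,b} + a.0))\{a,b} + a.0 ⊢ --a--▸ v4
  v4 = 0 ⊢ deadlocked
Executing c from P (initial set {u0}):
  step 1 (c): {u1}
  ✓ P
Executing c from Q (initial set {v0}):
  step 1 (c): ∅ (Q stuck)

c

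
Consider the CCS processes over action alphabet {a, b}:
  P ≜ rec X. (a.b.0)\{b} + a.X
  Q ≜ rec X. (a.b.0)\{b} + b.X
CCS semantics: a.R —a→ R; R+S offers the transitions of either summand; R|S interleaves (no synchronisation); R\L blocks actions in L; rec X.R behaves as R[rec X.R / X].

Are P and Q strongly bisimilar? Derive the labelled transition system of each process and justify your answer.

P ≁ Q

P's transition system — 2 states:
  p0 = rec X. (a.b.0)\{b} + a.X | —a→ p0, —a→ p1
  p1 = (b.0)\{b} | (no moves)
Q's transition system — 2 states:
  q0 = rec X. (a.b.0)\{b} + b.X | —a→ q1, —b→ q0
  q1 = (b.0)\{b} | (no moves)
Bisimilarity quotient blocks:
  B0 = {p0}
  B1 = {p1, q1}
  B2 = {q0}
p0 ∈ B0, q0 ∈ B2 → different blocks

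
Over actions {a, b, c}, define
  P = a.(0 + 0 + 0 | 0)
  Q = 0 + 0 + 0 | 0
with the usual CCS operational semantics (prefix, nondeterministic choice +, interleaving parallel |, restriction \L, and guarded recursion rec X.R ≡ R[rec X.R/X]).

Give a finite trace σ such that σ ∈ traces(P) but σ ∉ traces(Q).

P's transition system — 2 states:
  m0 = a.(0 + 0 + 0 | 0) ⊢ —a→ m1
  m1 = 0 + 0 + 0 | 0 ⊢ (no moves)
Q's transition system — 1 states:
  n0 = 0 + 0 + 0 | 0 ⊢ (no moves)
Trace ⟨a⟩ through P, begin at {m0}:
  [1] a ⇒ {m1}
  — P admits the full trace.
Trace ⟨a⟩ through Q, begin at {n0}:
  [1] a ⇒ ∅ (Q stuck)

a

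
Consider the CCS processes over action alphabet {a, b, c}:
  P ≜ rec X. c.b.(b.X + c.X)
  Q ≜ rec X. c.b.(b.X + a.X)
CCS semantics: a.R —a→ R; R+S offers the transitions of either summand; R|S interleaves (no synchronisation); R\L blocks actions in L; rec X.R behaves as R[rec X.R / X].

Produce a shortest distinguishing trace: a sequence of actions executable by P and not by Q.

cbc

P's transition system — 3 states:
  s0 = rec X. c.b.(b.X + c.X) :: =c=> s1
  s1 = b.(b.(rec X. c.b.(b.X + c.X)) + c.(rec X. c.b.(b.X + c.X))) :: =b=> s2
  s2 = b.(rec X. c.b.(b.X + c.X)) + c.(rec X. c.b.(b.X + c.X)) :: =b=> s0, =c=> s0
Q's transition system — 3 states:
  t0 = rec X. c.b.(b.X + a.X) :: =c=> t1
  t1 = b.(b.(rec X. c.b.(b.X + a.X)) + a.(rec X. c.b.(b.X + a.X))) :: =b=> t2
  t2 = b.(rec X. c.b.(b.X + a.X)) + a.(rec X. c.b.(b.X + a.X)) :: =a=> t0, =b=> t0
Trace ⟨cbc⟩ through P, begin at {s0}:
  step 1 (c): {s1}
  step 2 (b): {s2}
  step 3 (c): {s0}
  ✓ P
Trace ⟨cbc⟩ through Q, begin at {t0}:
  step 1 (c): {t1}
  step 2 (b): {t2}
  step 3 (c): ∅  — Q cannot continue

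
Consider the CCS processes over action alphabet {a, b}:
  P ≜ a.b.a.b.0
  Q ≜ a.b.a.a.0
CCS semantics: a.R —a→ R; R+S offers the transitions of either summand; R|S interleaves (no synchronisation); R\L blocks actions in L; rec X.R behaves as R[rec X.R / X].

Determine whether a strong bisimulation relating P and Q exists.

Reachable graph of P (5 states):
  m0 = a.b.a.b.0 | —a→ m1
  m1 = b.a.b.0 | —b→ m2
  m2 = a.b.0 | —a→ m3
  m3 = b.0 | —b→ m4
  m4 = 0 | stopped
Reachable graph of Q (5 states):
  n0 = a.b.a.a.0 | —a→ n1
  n1 = b.a.a.0 | —b→ n2
  n2 = a.a.0 | —a→ n3
  n3 = a.0 | —a→ n4
  n4 = 0 | stopped
Coarsest stable partition (strong bisimilarity classes):
  B0 = {m0}
  B1 = {m1}
  B2 = {m2}
  B3 = {m3}
  B4 = {m4, n4}
  B5 = {n0}
  B6 = {n1}
  B7 = {n2}
  B8 = {n3}
m0 ∈ B0, n0 ∈ B5 → different blocks

NO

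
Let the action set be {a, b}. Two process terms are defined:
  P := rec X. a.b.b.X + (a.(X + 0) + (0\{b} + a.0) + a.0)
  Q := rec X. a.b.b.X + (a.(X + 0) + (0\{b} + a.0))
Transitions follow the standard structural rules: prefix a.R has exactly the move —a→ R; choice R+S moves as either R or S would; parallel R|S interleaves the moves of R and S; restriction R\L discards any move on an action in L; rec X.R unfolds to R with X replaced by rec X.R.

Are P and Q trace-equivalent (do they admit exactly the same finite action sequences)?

trace-equivalent

P's transition system — 5 states:
  m0 = rec X. a.b.b.X + (a.(X + 0) + (0\{b} + a.0) + a.0) :: --a--▸ m1, --a--▸ m2, --a--▸ m3
  m1 = (rec X. a.b.b.X + (a.(X + 0) + (0\{b} + a.0) + a.0)) + 0 :: --a--▸ m1, --a--▸ m2, --a--▸ m3
  m2 = 0 :: deadlocked
  m3 = b.b.(rec X. a.b.b.X + (a.(X + 0) + (0\{b} + a.0) + a.0)) :: --b--▸ m4
  m4 = b.(rec X. a.b.b.X + (a.(X + 0) + (0\{b} + a.0) + a.0)) :: --b--▸ m0
Q's transition system — 5 states:
  n0 = rec X. a.b.b.X + (a.(X + 0) + (0\{b} + a.0)) :: --a--▸ n1, --a--▸ n2, --a--▸ n3
  n1 = (rec X. a.b.b.X + (a.(X + 0) + (0\{b} + a.0))) + 0 :: --a--▸ n1, --a--▸ n2, --a--▸ n3
  n2 = 0 :: deadlocked
  n3 = b.b.(rec X. a.b.b.X + (a.(X + 0) + (0\{b} + a.0))) :: --b--▸ n4
  n4 = b.(rec X. a.b.b.X + (a.(X + 0) + (0\{b} + a.0))) :: --b--▸ n0
Partition-refinement fixed point:
  B0 = {m0, m1, n0, n1}
  B1 = {m3, n3}
  B2 = {m4, n4}
  B3 = {m2, n2}
m0 ∈ B0, n0 ∈ B0 → same block
Bisimilar ⇒ trace-equivalent.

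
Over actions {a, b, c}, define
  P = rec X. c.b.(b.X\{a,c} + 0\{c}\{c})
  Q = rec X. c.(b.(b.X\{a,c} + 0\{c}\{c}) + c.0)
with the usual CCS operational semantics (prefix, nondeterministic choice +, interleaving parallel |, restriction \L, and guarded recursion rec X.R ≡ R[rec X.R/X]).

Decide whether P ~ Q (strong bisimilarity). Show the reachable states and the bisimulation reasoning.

Reachable graph of P (4 states):
  p0 = rec X. c.b.(b.X\{a,c} + 0\{c}\{c}) ⊢ ··c··> p1
  p1 = b.(b.(rec X. c.b.(b.X\{a,c} + 0\{c}\{c}))\{a,c} + 0\{c}\{c}) ⊢ ··b··> p2
  p2 = b.(rec X. c.b.(b.X\{a,c} + 0\{c}\{c}))\{a,c} + 0\{c}\{c} ⊢ ··b··> p3
  p3 = (rec X. c.b.(b.X\{a,c} + 0\{c}\{c}))\{a,c} ⊢ ·
Reachable graph of Q (5 states):
  q0 = rec X. c.(b.(b.X\{a,c} + 0\{c}\{c}) + c.0) ⊢ ··c··> q1
  q1 = b.(b.(rec X. c.(b.(b.X\{a,c} + 0\{c}\{c}) + c.0))\{a,c} + 0\{c}\{c}) + c.0 ⊢ ··b··> q2, ··c··> q3
  q2 = b.(rec X. c.(b.(b.X\{a,c} + 0\{c}\{c}) + c.0))\{a,c} + 0\{c}\{c} ⊢ ··b··> q4
  q3 = 0 ⊢ ·
  q4 = (rec X. c.(b.(b.X\{a,c} + 0\{c}\{c}) + c.0))\{a,c} ⊢ ·
Bisimilarity quotient blocks:
  B0 = {p0}
  B1 = {p1}
  B2 = {p2, q2}
  B3 = {p3, q3, q4}
  B4 = {q0}
  B5 = {q1}
p0 ∈ B0, q0 ∈ B4 → different blocks

not bisimilar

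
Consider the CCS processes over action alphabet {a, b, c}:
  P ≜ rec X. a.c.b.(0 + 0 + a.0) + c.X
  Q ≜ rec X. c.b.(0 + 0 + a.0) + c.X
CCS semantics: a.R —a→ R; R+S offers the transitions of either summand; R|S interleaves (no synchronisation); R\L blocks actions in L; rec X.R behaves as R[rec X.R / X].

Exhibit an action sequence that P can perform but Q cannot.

a

LTS(P): 5 reachable states
  m0 = rec X. a.c.b.(0 + 0 + a.0) + c.X ⊢ =a=> m1, =c=> m0
  m1 = c.b.(0 + 0 + a.0) ⊢ =c=> m2
  m2 = b.(0 + 0 + a.0) ⊢ =b=> m3
  m3 = 0 + 0 + a.0 ⊢ =a=> m4
  m4 = 0 ⊢ stopped
LTS(Q): 4 reachable states
  n0 = rec X. c.b.(0 + 0 + a.0) + c.X ⊢ =c=> n0, =c=> n1
  n1 = b.(0 + 0 + a.0) ⊢ =b=> n2
  n2 = 0 + 0 + a.0 ⊢ =a=> n3
  n3 = 0 ⊢ stopped
Trace ⟨a⟩ through P, begin at {m0}:
  after a @ step 1: {m1}
  ✓ P
Trace ⟨a⟩ through Q, begin at {n0}:
  after a @ step 1: ∅  — Q cannot continue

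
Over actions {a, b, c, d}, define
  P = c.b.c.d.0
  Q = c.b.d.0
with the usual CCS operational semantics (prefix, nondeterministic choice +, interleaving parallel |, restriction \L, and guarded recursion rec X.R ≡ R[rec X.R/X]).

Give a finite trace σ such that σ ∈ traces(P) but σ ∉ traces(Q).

cbc

Reachable graph of P (5 states):
  m0 = c.b.c.d.0 → --c--▸ m1
  m1 = b.c.d.0 → --b--▸ m2
  m2 = c.d.0 → --c--▸ m3
  m3 = d.0 → --d--▸ m4
  m4 = 0 → (no moves)
Reachable graph of Q (4 states):
  n0 = c.b.d.0 → --c--▸ n1
  n1 = b.d.0 → --b--▸ n2
  n2 = d.0 → --d--▸ n3
  n3 = 0 → (no moves)
Trace ⟨cbc⟩ through P, begin at {m0}:
  step 1 (c): {m1}
  step 2 (b): {m2}
  step 3 (c): {m3}
  P completes σ.
Trace ⟨cbc⟩ through Q, begin at {n0}:
  step 1 (c): {n1}
  step 2 (b): {n2}
  step 3 (c): ∅  — Q cannot continue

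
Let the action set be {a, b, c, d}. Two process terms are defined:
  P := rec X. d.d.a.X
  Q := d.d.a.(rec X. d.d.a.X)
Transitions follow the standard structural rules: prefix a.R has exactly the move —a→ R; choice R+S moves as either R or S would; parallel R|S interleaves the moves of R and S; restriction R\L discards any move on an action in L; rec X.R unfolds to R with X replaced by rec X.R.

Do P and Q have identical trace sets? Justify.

traces(P) = traces(Q)

LTS(P): 3 reachable states
  u0 = rec X. d.d.a.X | ··d··> u1
  u1 = d.a.(rec X. d.d.a.X) | ··d··> u2
  u2 = a.(rec X. d.d.a.X) | ··a··> u0
LTS(Q): 4 reachable states
  v0 = d.d.a.(rec X. d.d.a.X) | ··d··> v1
  v1 = d.a.(rec X. d.d.a.X) | ··d··> v2
  v2 = a.(rec X. d.d.a.X) | ··a··> v3
  v3 = rec X. d.d.a.X | ··d··> v1
Coarsest stable partition (strong bisimilarity classes):
  B0 = {u0, v0, v3}
  B1 = {u1, v1}
  B2 = {u2, v2}
u0 ∈ B0, v0 ∈ B0 → same block
Bisimilar ⇒ trace-equivalent.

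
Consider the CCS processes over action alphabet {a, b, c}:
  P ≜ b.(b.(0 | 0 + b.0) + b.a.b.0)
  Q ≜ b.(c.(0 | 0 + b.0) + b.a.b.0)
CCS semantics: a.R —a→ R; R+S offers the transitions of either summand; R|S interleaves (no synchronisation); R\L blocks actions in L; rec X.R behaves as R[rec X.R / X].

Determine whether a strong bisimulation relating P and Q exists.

P's transition system — 6 states:
  p0 = b.(b.(0 | 0 + b.0) + b.a.b.0) | -b-> p1
  p1 = b.(0 | 0 + b.0) + b.a.b.0 | -b-> p2, -b-> p3
  p2 = 0 | 0 + b.0 | -b-> p4
  p3 = a.b.0 | -a-> p5
  p4 = 0 | ∅
  p5 = b.0 | -b-> p4
Q's transition system — 6 states:
  q0 = b.(c.(0 | 0 + b.0) + b.a.b.0) | -b-> q1
  q1 = c.(0 | 0 + b.0) + b.a.b.0 | -b-> q2, -c-> q3
  q2 = a.b.0 | -a-> q4
  q3 = 0 | 0 + b.0 | -b-> q5
  q4 = b.0 | -b-> q5
  q5 = 0 | ∅
Bisimilarity quotient blocks:
  B0 = {p0}
  B1 = {p1}
  B2 = {p3, q2}
  B3 = {p2, p5, q3, q4}
  B4 = {p4, q5}
  B5 = {q0}
  B6 = {q1}
p0 ∈ B0, q0 ∈ B5 → different blocks

NO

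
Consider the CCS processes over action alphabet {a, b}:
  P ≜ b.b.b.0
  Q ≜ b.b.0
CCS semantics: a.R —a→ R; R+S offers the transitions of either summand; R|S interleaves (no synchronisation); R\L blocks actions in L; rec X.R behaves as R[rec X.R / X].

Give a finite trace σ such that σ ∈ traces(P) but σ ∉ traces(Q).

Reachable graph of P (4 states):
  p0 = b.b.b.0 :: —b→ p1
  p1 = b.b.0 :: —b→ p2
  p2 = b.0 :: —b→ p3
  p3 = 0 :: ·
Reachable graph of Q (3 states):
  q0 = b.b.0 :: —b→ q1
  q1 = b.0 :: —b→ q2
  q2 = 0 :: ·
Run σ = ⟨bbb⟩ on P: start {p0}
  after b @ step 1: {p1}
  after b @ step 2: {p2}
  after b @ step 3: {p3}
  ✓ P
Run σ = ⟨bbb⟩ on Q: start {q0}
  after b @ step 1: {q1}
  after b @ step 2: {q2}
  after b @ step 3: no successor for Q

bbb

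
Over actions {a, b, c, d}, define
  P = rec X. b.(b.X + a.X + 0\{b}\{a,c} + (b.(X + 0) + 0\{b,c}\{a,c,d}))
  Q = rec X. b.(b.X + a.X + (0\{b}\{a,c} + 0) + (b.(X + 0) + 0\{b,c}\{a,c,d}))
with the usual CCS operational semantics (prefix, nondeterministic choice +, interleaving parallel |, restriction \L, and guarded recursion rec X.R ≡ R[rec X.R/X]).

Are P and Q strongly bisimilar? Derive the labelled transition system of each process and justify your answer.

YES

LTS(P): 3 reachable states
  p0 = rec X. b.(b.X + a.X + 0\{b}\{a,c} + (b.(X + 0) + 0\{b,c}\{a,c,d})) has moves --b--▸ p1
  p1 = b.(rec X. b.(b.X + a.X + 0\{b}\{a,c} + (b.(X + 0) + 0\{b,c}\{a,c,d}))) + a.(rec X. b.(b.X + a.X + 0\{b}\{a,c} + (b.(X + 0) + 0\{b,c}\{a,c,d}))) + 0\{b}\{a,c} + (b.((rec X. b.(b.X + a.X + 0\{b}\{a,c} + (b.(X + 0) + 0\{b,c}\{a,c,d}))) + 0) + 0\{b,c}\{a,c,d}) has moves --a--▸ p0, --b--▸ p0, --b--▸ p2
  p2 = (rec X. b.(b.X + a.X + 0\{b}\{a,c} + (b.(X + 0) + 0\{b,c}\{a,c,d}))) + 0 has moves --b--▸ p1
LTS(Q): 3 reachable states
  q0 = rec X. b.(b.X + a.X + (0\{b}\{a,c} + 0) + (b.(X + 0) + 0\{b,c}\{a,c,d})) has moves --b--▸ q1
  q1 = b.(rec X. b.(b.X + a.X + (0\{b}\{a,c} + 0) + (b.(X + 0) + 0\{b,c}\{a,c,d}))) + a.(rec X. b.(b.X + a.X + (0\{b}\{a,c} + 0) + (b.(X + 0) + 0\{b,c}\{a,c,d}))) + (0\{b}\{a,c} + 0) + (b.((rec X. b.(b.X + a.X + (0\{b}\{a,c} + 0) + (b.(X + 0) + 0\{b,c}\{a,c,d}))) + 0) + 0\{b,c}\{a,c,d}) has moves --a--▸ q0, --b--▸ q0, --b--▸ q2
  q2 = (rec X. b.(b.X + a.X + (0\{b}\{a,c} + 0) + (b.(X + 0) + 0\{b,c}\{a,c,d}))) + 0 has moves --b--▸ q1
Bisimilarity quotient blocks:
  B0 = {p0, p2, q0, q2}
  B1 = {p1, q1}
p0 ∈ B0, q0 ∈ B0 → same block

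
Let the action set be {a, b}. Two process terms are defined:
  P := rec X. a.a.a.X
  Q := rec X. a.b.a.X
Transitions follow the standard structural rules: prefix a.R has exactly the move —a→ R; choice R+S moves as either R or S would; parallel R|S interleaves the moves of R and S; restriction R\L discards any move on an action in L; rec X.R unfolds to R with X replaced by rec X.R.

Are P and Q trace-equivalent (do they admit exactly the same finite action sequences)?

LTS(P): 3 reachable states
  p0 = rec X. a.a.a.X has moves —a→ p1
  p1 = a.a.(rec X. a.a.a.X) has moves —a→ p2
  p2 = a.(rec X. a.a.a.X) has moves —a→ p0
LTS(Q): 3 reachable states
  q0 = rec X. a.b.a.X has moves —a→ q1
  q1 = b.a.(rec X. a.b.a.X) has moves —b→ q2
  q2 = a.(rec X. a.b.a.X) has moves —a→ q0
Trace ⟨aa⟩ through P, begin at {p0}:
  after a @ step 1: {p1}
  after a @ step 2: {p2}
  — P admits the full trace.
Trace ⟨aa⟩ through Q, begin at {q0}:
  after a @ step 1: {q1}
  after a @ step 2: no successor for Q

NO — witness ⟨aa⟩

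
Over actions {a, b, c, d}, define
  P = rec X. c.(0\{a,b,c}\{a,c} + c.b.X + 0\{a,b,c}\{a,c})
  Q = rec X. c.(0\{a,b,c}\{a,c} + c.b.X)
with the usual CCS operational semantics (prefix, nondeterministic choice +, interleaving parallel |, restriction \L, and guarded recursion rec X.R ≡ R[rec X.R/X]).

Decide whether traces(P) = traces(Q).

Reachable graph of P (3 states):
  p0 = rec X. c.(0\{a,b,c}\{a,c} + c.b.X + 0\{a,b,c}\{a,c}) ⊢ -c-> p1
  p1 = 0\{a,b,c}\{a,c} + c.b.(rec X. c.(0\{a,b,c}\{a,c} + c.b.X + 0\{a,b,c}\{a,c})) + 0\{a,b,c}\{a,c} ⊢ -c-> p2
  p2 = b.(rec X. c.(0\{a,b,c}\{a,c} + c.b.X + 0\{a,b,c}\{a,c})) ⊢ -b-> p0
Reachable graph of Q (3 states):
  q0 = rec X. c.(0\{a,b,c}\{a,c} + c.b.X) ⊢ -c-> q1
  q1 = 0\{a,b,c}\{a,c} + c.b.(rec X. c.(0\{a,b,c}\{a,c} + c.b.X)) ⊢ -c-> q2
  q2 = b.(rec X. c.(0\{a,b,c}\{a,c} + c.b.X)) ⊢ -b-> q0
Bisimilarity quotient blocks:
  B0 = {p0, q0}
  B1 = {p1, q1}
  B2 = {p2, q2}
p0 ∈ B0, q0 ∈ B0 → same block
Bisimilar ⇒ trace-equivalent.

YES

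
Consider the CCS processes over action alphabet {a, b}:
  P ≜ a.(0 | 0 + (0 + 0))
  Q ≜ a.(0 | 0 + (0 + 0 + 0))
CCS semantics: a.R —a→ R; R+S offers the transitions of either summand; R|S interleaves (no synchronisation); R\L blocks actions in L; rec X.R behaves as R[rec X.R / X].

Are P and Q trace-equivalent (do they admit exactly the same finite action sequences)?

LTS(P): 2 reachable states
  m0 = a.(0 | 0 + (0 + 0)) :: -a-> m1
  m1 = 0 | 0 + (0 + 0) :: (no moves)
LTS(Q): 2 reachable states
  n0 = a.(0 | 0 + (0 + 0 + 0)) :: -a-> n1
  n1 = 0 | 0 + (0 + 0 + 0) :: (no moves)
Coarsest stable partition (strong bisimilarity classes):
  B0 = {m0, n0}
  B1 = {m1, n1}
m0 ∈ B0, n0 ∈ B0 → same block
Bisimilar ⇒ trace-equivalent.

traces(P) = traces(Q)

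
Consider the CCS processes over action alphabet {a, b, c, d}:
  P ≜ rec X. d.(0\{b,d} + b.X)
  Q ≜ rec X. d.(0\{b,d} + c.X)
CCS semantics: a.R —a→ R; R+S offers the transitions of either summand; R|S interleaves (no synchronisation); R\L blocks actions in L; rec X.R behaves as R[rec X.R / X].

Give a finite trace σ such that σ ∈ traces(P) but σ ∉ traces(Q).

LTS(P): 2 reachable states
  p0 = rec X. d.(0\{b,d} + b.X) | ··d··> p1
  p1 = 0\{b,d} + b.(rec X. d.(0\{b,d} + b.X)) | ··b··> p0
LTS(Q): 2 reachable states
  q0 = rec X. d.(0\{b,d} + c.X) | ··d··> q1
  q1 = 0\{b,d} + c.(rec X. d.(0\{b,d} + c.X)) | ··c··> q0
Executing db from P (initial set {p0}):
  step 1 (d): {p1}
  step 2 (b): {p0}
  P completes σ.
Executing db from Q (initial set {q0}):
  step 1 (d): {q1}
  step 2 (b): no successor for Q

db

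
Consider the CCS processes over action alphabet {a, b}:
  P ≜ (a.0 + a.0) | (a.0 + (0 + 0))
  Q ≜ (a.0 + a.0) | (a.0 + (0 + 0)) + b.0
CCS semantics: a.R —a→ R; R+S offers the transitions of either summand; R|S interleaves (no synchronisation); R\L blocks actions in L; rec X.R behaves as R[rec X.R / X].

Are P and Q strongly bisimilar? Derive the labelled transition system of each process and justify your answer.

not bisimilar

LTS(P): 4 reachable states
  m0 = (a.0 + a.0) | (a.0 + (0 + 0)) :: =a=> m1, =a=> m2
  m1 = (a.0 + a.0) | 0 :: =a=> m3
  m2 = 0 | (a.0 + (0 + 0)) :: =a=> m3
  m3 = 0 | 0 :: (no moves)
LTS(Q): 5 reachable states
  n0 = (a.0 + a.0) | (a.0 + (0 + 0)) + b.0 :: =a=> n1, =a=> n2, =b=> n3
  n1 = (a.0 + a.0) | 0 :: =a=> n4
  n2 = 0 | (a.0 + (0 + 0)) :: =a=> n4
  n3 = 0 :: (no moves)
  n4 = 0 | 0 :: (no moves)
Bisimilarity quotient blocks:
  B0 = {m0}
  B1 = {m1, m2, n1, n2}
  B2 = {m3, n3, n4}
  B3 = {n0}
m0 ∈ B0, n0 ∈ B3 → different blocks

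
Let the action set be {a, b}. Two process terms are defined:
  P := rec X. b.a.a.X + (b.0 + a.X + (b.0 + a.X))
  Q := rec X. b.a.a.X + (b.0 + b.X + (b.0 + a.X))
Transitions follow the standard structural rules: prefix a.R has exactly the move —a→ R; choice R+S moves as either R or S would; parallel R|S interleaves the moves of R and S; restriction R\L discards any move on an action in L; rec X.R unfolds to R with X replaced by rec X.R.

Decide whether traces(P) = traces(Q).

traces(P) ≠ traces(Q) — witness ⟨bb⟩

Reachable graph of P (4 states):
  p0 = rec X. b.a.a.X + (b.0 + a.X + (b.0 + a.X)) :: -a-> p0, -b-> p1, -b-> p2
  p1 = 0 :: deadlocked
  p2 = a.a.(rec X. b.a.a.X + (b.0 + a.X + (b.0 + a.X))) :: -a-> p3
  p3 = a.(rec X. b.a.a.X + (b.0 + a.X + (b.0 + a.X))) :: -a-> p0
Reachable graph of Q (4 states):
  q0 = rec X. b.a.a.X + (b.0 + b.X + (b.0 + a.X)) :: -a-> q0, -b-> q0, -b-> q1, -b-> q2
  q1 = 0 :: deadlocked
  q2 = a.a.(rec X. b.a.a.X + (b.0 + b.X + (b.0 + a.X))) :: -a-> q3
  q3 = a.(rec X. b.a.a.X + (b.0 + b.X + (b.0 + a.X))) :: -a-> q0
Run σ = ⟨bb⟩ on Q: start {q0}
  step 1 (b): {q0, q1, q2}
  step 2 (b): {q0, q1, q2}
  Q completes σ.
Run σ = ⟨bb⟩ on P: start {p0}
  step 1 (b): {p1, p2}
  step 2 (b): ∅  — P cannot continue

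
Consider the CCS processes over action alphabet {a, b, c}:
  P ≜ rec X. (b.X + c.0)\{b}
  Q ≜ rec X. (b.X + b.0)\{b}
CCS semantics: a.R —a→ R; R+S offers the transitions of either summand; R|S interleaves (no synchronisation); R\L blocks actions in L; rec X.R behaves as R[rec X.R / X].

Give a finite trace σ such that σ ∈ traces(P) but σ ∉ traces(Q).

c

P's transition system — 2 states:
  u0 = rec X. (b.X + c.0)\{b} ⊢ =c=> u1
  u1 = 0\{b} ⊢ stopped
Q's transition system — 1 states:
  v0 = rec X. (b.X + b.0)\{b} ⊢ stopped
Executing c from P (initial set {u0}):
  after c @ step 1: {u1}
  P completes σ.
Executing c from Q (initial set {v0}):
  after c @ step 1: ∅  — Q cannot continue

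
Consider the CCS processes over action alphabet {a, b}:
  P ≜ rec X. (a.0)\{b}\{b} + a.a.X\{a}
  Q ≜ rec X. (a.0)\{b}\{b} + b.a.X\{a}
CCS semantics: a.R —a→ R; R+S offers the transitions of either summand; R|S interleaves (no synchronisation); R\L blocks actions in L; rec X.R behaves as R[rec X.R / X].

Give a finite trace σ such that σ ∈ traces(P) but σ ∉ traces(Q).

aa

LTS(P): 4 reachable states
  s0 = rec X. (a.0)\{b}\{b} + a.a.X\{a} :: --a--▸ s1, --a--▸ s2
  s1 = 0\{b}\{b} :: ∅
  s2 = a.(rec X. (a.0)\{b}\{b} + a.a.X\{a})\{a} :: --a--▸ s3
  s3 = (rec X. (a.0)\{b}\{b} + a.a.X\{a})\{a} :: ∅
LTS(Q): 5 reachable states
  t0 = rec X. (a.0)\{b}\{b} + b.a.X\{a} :: --a--▸ t1, --b--▸ t2
  t1 = 0\{b}\{b} :: ∅
  t2 = a.(rec X. (a.0)\{b}\{b} + b.a.X\{a})\{a} :: --a--▸ t3
  t3 = (rec X. (a.0)\{b}\{b} + b.a.X\{a})\{a} :: --b--▸ t4
  t4 = (a.(rec X. (a.0)\{b}\{b} + b.a.X\{a})\{a})\{a} :: ∅
Executing aa from P (initial set {s0}):
  [1] a ⇒ {s1, s2}
  [2] a ⇒ {s3}
  P completes σ.
Executing aa from Q (initial set {t0}):
  [1] a ⇒ {t1}
  [2] a ⇒ ∅ (Q stuck)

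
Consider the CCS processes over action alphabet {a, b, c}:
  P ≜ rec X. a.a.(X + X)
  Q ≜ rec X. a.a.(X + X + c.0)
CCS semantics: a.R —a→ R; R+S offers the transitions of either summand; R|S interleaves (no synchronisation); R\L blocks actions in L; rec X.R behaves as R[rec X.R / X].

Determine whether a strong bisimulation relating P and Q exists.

P ≁ Q

Reachable graph of P (3 states):
  m0 = rec X. a.a.(X + X) | ··a··> m1
  m1 = a.((rec X. a.a.(X + X)) + (rec X. a.a.(X + X))) | ··a··> m2
  m2 = (rec X. a.a.(X + X)) + (rec X. a.a.(X + X)) | ··a··> m1
Reachable graph of Q (4 states):
  n0 = rec X. a.a.(X + X + c.0) | ··a··> n1
  n1 = a.((rec X. a.a.(X + X + c.0)) + (rec X. a.a.(X + X + c.0)) + c.0) | ··a··> n2
  n2 = (rec X. a.a.(X + X + c.0)) + (rec X. a.a.(X + X + c.0)) + c.0 | ··a··> n1, ··c··> n3
  n3 = 0 | (no moves)
Bisimilarity quotient blocks:
  B0 = {m0, m1, m2}
  B1 = {n0}
  B2 = {n1}
  B3 = {n2}
  B4 = {n3}
m0 ∈ B0, n0 ∈ B1 → different blocks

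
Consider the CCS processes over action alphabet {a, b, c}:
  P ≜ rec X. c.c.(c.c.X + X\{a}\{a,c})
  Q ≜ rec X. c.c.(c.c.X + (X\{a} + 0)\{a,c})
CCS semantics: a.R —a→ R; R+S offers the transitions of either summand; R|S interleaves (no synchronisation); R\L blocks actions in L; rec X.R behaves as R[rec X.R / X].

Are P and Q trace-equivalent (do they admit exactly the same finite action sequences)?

P's transition system — 4 states:
  p0 = rec X. c.c.(c.c.X + X\{a}\{a,c}) ⊢ =c=> p1
  p1 = c.(c.c.(rec X. c.c.(c.c.X + X\{a}\{a,c})) + (rec X. c.c.(c.c.X + X\{a}\{a,c}))\{a}\{a,c}) ⊢ =c=> p2
  p2 = c.c.(rec X. c.c.(c.c.X + X\{a}\{a,c})) + (rec X. c.c.(c.c.X + X\{a}\{a,c}))\{a}\{a,c} ⊢ =c=> p3
  p3 = c.(rec X. c.c.(c.c.X + X\{a}\{a,c})) ⊢ =c=> p0
Q's transition system — 4 states:
  q0 = rec X. c.c.(c.c.X + (X\{a} + 0)\{a,c}) ⊢ =c=> q1
  q1 = c.(c.c.(rec X. c.c.(c.c.X + (X\{a} + 0)\{a,c})) + ((rec X. c.c.(c.c.X + (X\{a} + 0)\{a,c}))\{a} + 0)\{a,c}) ⊢ =c=> q2
  q2 = c.c.(rec X. c.c.(c.c.X + (X\{a} + 0)\{a,c})) + ((rec X. c.c.(c.c.X + (X\{a} + 0)\{a,c}))\{a} + 0)\{a,c} ⊢ =c=> q3
  q3 = c.(rec X. c.c.(c.c.X + (X\{a} + 0)\{a,c})) ⊢ =c=> q0
Partition-refinement fixed point:
  B0 = {p0, p1, p2, p3, q0, q1, q2, q3}
p0 ∈ B0, q0 ∈ B0 → same block
Bisimilar ⇒ trace-equivalent.

trace-equivalent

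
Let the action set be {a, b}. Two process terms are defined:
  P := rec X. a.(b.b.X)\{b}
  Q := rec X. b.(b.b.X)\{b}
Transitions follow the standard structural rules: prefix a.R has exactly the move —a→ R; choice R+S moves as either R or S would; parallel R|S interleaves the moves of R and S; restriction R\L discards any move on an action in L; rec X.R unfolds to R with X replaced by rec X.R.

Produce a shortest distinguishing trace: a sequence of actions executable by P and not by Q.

P's transition system — 2 states:
  s0 = rec X. a.(b.b.X)\{b} → —a→ s1
  s1 = (b.b.(rec X. a.(b.b.X)\{b}))\{b} → (no moves)
Q's transition system — 2 states:
  t0 = rec X. b.(b.b.X)\{b} → —b→ t1
  t1 = (b.b.(rec X. b.(b.b.X)\{b}))\{b} → (no moves)
Run σ = ⟨a⟩ on P: start {s0}
  [1] a ⇒ {s1}
  P completes σ.
Run σ = ⟨a⟩ on Q: start {t0}
  [1] a ⇒ ∅ (Q stuck)

a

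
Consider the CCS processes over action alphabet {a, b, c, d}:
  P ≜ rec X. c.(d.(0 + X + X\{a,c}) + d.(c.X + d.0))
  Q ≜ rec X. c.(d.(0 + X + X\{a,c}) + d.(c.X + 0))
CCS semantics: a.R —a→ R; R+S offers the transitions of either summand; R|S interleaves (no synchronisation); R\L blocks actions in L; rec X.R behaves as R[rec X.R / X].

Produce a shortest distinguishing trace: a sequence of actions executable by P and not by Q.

cdd

P's transition system — 5 states:
  u0 = rec X. c.(d.(0 + X + X\{a,c}) + d.(c.X + d.0)) | --c--▸ u1
  u1 = d.(0 + (rec X. c.(d.(0 + X + X\{a,c}) + d.(c.X + d.0))) + (rec X. c.(d.(0 + X + X\{a,c}) + d.(c.X + d.0)))\{a,c}) + d.(c.(rec X. c.(d.(0 + X + X\{a,c}) + d.(c.X + d.0))) + d.0) | --d--▸ u2, --d--▸ u3
  u2 = 0 + (rec X. c.(d.(0 + X + X\{a,c}) + d.(c.X + d.0))) + (rec X. c.(d.(0 + X + X\{a,c}) + d.(c.X + d.0)))\{a,c} | --c--▸ u1
  u3 = c.(rec X. c.(d.(0 + X + X\{a,c}) + d.(c.X + d.0))) + d.0 | --c--▸ u0, --d--▸ u4
  u4 = 0 | deadlocked
Q's transition system — 4 states:
  v0 = rec X. c.(d.(0 + X + X\{a,c}) + d.(c.X + 0)) | --c--▸ v1
  v1 = d.(0 + (rec X. c.(d.(0 + X + X\{a,c}) + d.(c.X + 0))) + (rec X. c.(d.(0 + X + X\{a,c}) + d.(c.X + 0)))\{a,c}) + d.(c.(rec X. c.(d.(0 + X + X\{a,c}) + d.(c.X + 0))) + 0) | --d--▸ v2, --d--▸ v3
  v2 = 0 + (rec X. c.(d.(0 + X + X\{a,c}) + d.(c.X + 0))) + (rec X. c.(d.(0 + X + X\{a,c}) + d.(c.X + 0)))\{a,c} | --c--▸ v1
  v3 = c.(rec X. c.(d.(0 + X + X\{a,c}) + d.(c.X + 0))) + 0 | --c--▸ v0
Run σ = ⟨cdd⟩ on P: start {u0}
  [1] c ⇒ {u1}
  [2] d ⇒ {u2, u3}
  [3] d ⇒ {u4}
  — P admits the full trace.
Run σ = ⟨cdd⟩ on Q: start {v0}
  [1] c ⇒ {v1}
  [2] d ⇒ {v2, v3}
  [3] d ⇒ ∅ (Q stuck)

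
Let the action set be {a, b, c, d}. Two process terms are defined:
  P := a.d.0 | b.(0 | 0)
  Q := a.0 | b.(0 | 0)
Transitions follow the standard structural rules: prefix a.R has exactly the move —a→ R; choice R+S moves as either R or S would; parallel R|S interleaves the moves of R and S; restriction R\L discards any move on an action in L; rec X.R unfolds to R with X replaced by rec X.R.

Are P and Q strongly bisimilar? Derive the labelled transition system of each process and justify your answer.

P's transition system — 6 states:
  m0 = a.d.0 | b.(0 | 0) ⊢ —a→ m1, —b→ m2
  m1 = d.0 | b.(0 | 0) ⊢ —b→ m3, —d→ m4
  m2 = a.d.0 | (0 | 0) ⊢ —a→ m3
  m3 = d.0 | (0 | 0) ⊢ —d→ m5
  m4 = 0 | b.(0 | 0) ⊢ —b→ m5
  m5 = 0 | (0 | 0) ⊢ deadlocked
Q's transition system — 4 states:
  n0 = a.0 | b.(0 | 0) ⊢ —a→ n1, —b→ n2
  n1 = 0 | b.(0 | 0) ⊢ —b→ n3
  n2 = a.0 | (0 | 0) ⊢ —a→ n3
  n3 = 0 | (0 | 0) ⊢ deadlocked
Coarsest stable partition (strong bisimilarity classes):
  B0 = {m0}
  B1 = {m2}
  B2 = {m3}
  B3 = {m5, n3}
  B4 = {m1}
  B5 = {m4, n1}
  B6 = {n0}
  B7 = {n2}
m0 ∈ B0, n0 ∈ B6 → different blocks

not bisimilar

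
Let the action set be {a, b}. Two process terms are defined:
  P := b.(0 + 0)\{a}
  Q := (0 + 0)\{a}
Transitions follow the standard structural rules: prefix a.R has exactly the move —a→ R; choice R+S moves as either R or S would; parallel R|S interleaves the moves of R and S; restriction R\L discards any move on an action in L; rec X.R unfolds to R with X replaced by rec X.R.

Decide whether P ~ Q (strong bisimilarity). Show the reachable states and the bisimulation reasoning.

LTS(P): 2 reachable states
  p0 = b.(0 + 0)\{a} :: --b--▸ p1
  p1 = (0 + 0)\{a} :: stopped
LTS(Q): 1 reachable states
  q0 = (0 + 0)\{a} :: stopped
Partition-refinement fixed point:
  B0 = {p0}
  B1 = {p1, q0}
p0 ∈ B0, q0 ∈ B1 → different blocks

P ≁ Q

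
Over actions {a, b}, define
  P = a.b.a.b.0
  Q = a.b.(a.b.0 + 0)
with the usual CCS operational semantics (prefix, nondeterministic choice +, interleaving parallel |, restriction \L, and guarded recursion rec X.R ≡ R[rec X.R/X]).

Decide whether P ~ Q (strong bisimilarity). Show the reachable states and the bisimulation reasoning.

Reachable graph of P (5 states):
  s0 = a.b.a.b.0 ⊢ =a=> s1
  s1 = b.a.b.0 ⊢ =b=> s2
  s2 = a.b.0 ⊢ =a=> s3
  s3 = b.0 ⊢ =b=> s4
  s4 = 0 ⊢ (no moves)
Reachable graph of Q (5 states):
  t0 = a.b.(a.b.0 + 0) ⊢ =a=> t1
  t1 = b.(a.b.0 + 0) ⊢ =b=> t2
  t2 = a.b.0 + 0 ⊢ =a=> t3
  t3 = b.0 ⊢ =b=> t4
  t4 = 0 ⊢ (no moves)
Partition-refinement fixed point:
  B0 = {s0, t0}
  B1 = {s1, t1}
  B2 = {s2, t2}
  B3 = {s3, t3}
  B4 = {s4, t4}
s0 ∈ B0, t0 ∈ B0 → same block

YES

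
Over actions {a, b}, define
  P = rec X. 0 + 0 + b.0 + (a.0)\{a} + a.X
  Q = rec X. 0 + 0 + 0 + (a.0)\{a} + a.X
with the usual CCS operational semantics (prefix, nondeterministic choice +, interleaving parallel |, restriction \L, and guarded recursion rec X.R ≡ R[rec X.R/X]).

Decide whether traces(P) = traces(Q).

trace-distinct — witness ⟨b⟩

LTS(P): 2 reachable states
  u0 = rec X. 0 + 0 + b.0 + (a.0)\{a} + a.X :: ··a··> u0, ··b··> u1
  u1 = 0 :: deadlocked
LTS(Q): 1 reachable states
  v0 = rec X. 0 + 0 + 0 + (a.0)\{a} + a.X :: ··a··> v0
Trace ⟨b⟩ through P, begin at {u0}:
  [1] b ⇒ {u1}
  — P admits the full trace.
Trace ⟨b⟩ through Q, begin at {v0}:
  [1] b ⇒ no successor for Q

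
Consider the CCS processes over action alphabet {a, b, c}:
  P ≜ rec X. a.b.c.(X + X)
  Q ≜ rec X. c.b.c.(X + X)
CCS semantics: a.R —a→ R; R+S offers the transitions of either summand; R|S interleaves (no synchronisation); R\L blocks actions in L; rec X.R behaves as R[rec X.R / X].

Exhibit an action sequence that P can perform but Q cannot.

a

Reachable graph of P (4 states):
  m0 = rec X. a.b.c.(X + X) → =a=> m1
  m1 = b.c.((rec X. a.b.c.(X + X)) + (rec X. a.b.c.(X + X))) → =b=> m2
  m2 = c.((rec X. a.b.c.(X + X)) + (rec X. a.b.c.(X + X))) → =c=> m3
  m3 = (rec X. a.b.c.(X + X)) + (rec X. a.b.c.(X + X)) → =a=> m1
Reachable graph of Q (4 states):
  n0 = rec X. c.b.c.(X + X) → =c=> n1
  n1 = b.c.((rec X. c.b.c.(X + X)) + (rec X. c.b.c.(X + X))) → =b=> n2
  n2 = c.((rec X. c.b.c.(X + X)) + (rec X. c.b.c.(X + X))) → =c=> n3
  n3 = (rec X. c.b.c.(X + X)) + (rec X. c.b.c.(X + X)) → =c=> n1
Trace ⟨a⟩ through P, begin at {m0}:
  [1] a ⇒ {m1}
  — P admits the full trace.
Trace ⟨a⟩ through Q, begin at {n0}:
  [1] a ⇒ no successor for Q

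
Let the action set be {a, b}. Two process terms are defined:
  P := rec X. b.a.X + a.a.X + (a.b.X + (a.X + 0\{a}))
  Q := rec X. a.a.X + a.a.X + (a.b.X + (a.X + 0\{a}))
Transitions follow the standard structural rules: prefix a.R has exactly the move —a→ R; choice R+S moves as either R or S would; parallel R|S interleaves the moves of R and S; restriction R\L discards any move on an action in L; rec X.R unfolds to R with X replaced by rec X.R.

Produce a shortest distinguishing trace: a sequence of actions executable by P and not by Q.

LTS(P): 3 reachable states
  s0 = rec X. b.a.X + a.a.X + (a.b.X + (a.X + 0\{a})) ⊢ -a-> s0, -a-> s1, -a-> s2, -b-> s1
  s1 = a.(rec X. b.a.X + a.a.X + (a.b.X + (a.X + 0\{a}))) ⊢ -a-> s0
  s2 = b.(rec X. b.a.X + a.a.X + (a.b.X + (a.X + 0\{a}))) ⊢ -b-> s0
LTS(Q): 3 reachable states
  t0 = rec X. a.a.X + a.a.X + (a.b.X + (a.X + 0\{a})) ⊢ -a-> t0, -a-> t1, -a-> t2
  t1 = a.(rec X. a.a.X + a.a.X + (a.b.X + (a.X + 0\{a}))) ⊢ -a-> t0
  t2 = b.(rec X. a.a.X + a.a.X + (a.b.X + (a.X + 0\{a}))) ⊢ -b-> t0
Executing b from P (initial set {s0}):
  step 1 (b): {s1}
  ✓ P
Executing b from Q (initial set {t0}):
  step 1 (b): no successor for Q

b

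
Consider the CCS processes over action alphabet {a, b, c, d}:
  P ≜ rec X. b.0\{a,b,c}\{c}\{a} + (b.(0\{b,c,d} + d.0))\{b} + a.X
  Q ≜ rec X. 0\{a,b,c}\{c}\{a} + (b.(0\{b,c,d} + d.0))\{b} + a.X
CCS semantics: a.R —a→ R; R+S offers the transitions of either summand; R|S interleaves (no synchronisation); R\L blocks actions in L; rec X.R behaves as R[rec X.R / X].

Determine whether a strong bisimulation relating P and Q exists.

Reachable graph of P (2 states):
  p0 = rec X. b.0\{a,b,c}\{c}\{a} + (b.(0\{b,c,d} + d.0))\{b} + a.X ⊢ ··a··> p0, ··b··> p1
  p1 = 0\{a,b,c}\{c}\{a} ⊢ deadlocked
Reachable graph of Q (1 states):
  q0 = rec X. 0\{a,b,c}\{c}\{a} + (b.(0\{b,c,d} + d.0))\{b} + a.X ⊢ ··a··> q0
Partition-refinement fixed point:
  B0 = {p0}
  B1 = {p1}
  B2 = {q0}
p0 ∈ B0, q0 ∈ B2 → different blocks

NO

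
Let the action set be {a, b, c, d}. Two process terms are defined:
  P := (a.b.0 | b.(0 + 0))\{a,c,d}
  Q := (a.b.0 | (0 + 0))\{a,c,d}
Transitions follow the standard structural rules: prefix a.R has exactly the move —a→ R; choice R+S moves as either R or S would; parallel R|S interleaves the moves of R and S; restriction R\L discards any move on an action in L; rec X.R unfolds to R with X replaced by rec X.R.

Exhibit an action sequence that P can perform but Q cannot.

b

P's transition system — 2 states:
  u0 = (a.b.0 | b.(0 + 0))\{a,c,d} ⊢ —b→ u1
  u1 = (a.b.0 | (0 + 0))\{a,c,d} ⊢ (no moves)
Q's transition system — 1 states:
  v0 = (a.b.0 | (0 + 0))\{a,c,d} ⊢ (no moves)
Trace ⟨b⟩ through P, begin at {u0}:
  [1] b ⇒ {u1}
  ✓ P
Trace ⟨b⟩ through Q, begin at {v0}:
  [1] b ⇒ no successor for Q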